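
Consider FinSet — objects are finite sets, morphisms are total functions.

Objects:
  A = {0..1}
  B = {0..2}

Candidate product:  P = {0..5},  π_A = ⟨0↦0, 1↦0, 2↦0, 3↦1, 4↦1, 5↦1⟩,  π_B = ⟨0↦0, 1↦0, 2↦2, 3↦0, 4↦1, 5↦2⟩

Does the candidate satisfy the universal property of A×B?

Answer: NOT A VALID PRODUCT — duplicate pair at indices 0,1

Derivation:
|A|·|B| = 2·3 = 6;  |P| = 6
Check the pairing map k ↦ (π_A(k), π_B(k)):
  0 ↦ (0,0)
  1 ↦ (0,0)  ✗ repeats pair of k=0
  2 ↦ (0,2)
  3 ↦ (1,0)
  4 ↦ (1,1)
  5 ↦ (1,2)
distinct pairs in image: 5 / 6 needed
  → (0,0) hit at k=0 and k=1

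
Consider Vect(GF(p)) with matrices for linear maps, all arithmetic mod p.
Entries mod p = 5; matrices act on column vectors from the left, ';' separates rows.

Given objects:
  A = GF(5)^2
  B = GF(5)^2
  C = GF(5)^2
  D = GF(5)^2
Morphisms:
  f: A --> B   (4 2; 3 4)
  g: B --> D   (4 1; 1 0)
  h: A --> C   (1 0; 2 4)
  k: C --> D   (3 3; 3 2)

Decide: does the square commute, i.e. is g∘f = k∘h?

Answer: DOES NOT COMMUTE

Work:
1) trace f;g:
  e0=⟨1,0⟩ f-->⟨4,3⟩ g-->⟨4,4⟩
  e1=⟨0,1⟩ f-->⟨2,4⟩ g-->⟨2,2⟩
  ⟦path⟧₁ = (4 2; 4 2)
2) trace h;k:
  e0=⟨1,0⟩ h-->⟨1,2⟩ k-->⟨4,2⟩
  e1=⟨0,1⟩ h-->⟨0,4⟩ k-->⟨2,3⟩
  ⟦path⟧₂ = (4 2; 2 3)
Equal? NO — does not commute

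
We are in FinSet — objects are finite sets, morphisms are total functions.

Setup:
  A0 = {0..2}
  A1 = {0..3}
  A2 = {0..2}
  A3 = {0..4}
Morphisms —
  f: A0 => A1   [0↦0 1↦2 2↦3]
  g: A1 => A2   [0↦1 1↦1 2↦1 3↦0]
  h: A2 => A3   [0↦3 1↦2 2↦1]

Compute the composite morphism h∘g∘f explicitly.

Answer: [0↦2 1↦2 2↦3]

Work:
  0 f=>0 g=>1 h=>2
  1 f=>2 g=>1 h=>2
  2 f=>3 g=>0 h=>3
result: [0↦2 1↦2 2↦3]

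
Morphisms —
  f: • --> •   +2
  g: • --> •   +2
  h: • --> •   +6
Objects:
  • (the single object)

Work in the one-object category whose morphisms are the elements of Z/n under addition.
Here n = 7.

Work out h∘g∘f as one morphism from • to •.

Answer: +3

Trace:
  0 +2≡2 +2≡4 +6≡3  (mod 7)
composite: +3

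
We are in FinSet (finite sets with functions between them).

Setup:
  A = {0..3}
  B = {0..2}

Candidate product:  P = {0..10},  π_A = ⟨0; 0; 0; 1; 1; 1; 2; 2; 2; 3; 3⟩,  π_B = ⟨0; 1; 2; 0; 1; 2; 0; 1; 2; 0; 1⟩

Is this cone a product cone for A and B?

|A|·|B| = 4·3 = 12;  |P| = 11
  → cardinalities differ; no bijection possible.

Answer: NOT A VALID PRODUCT — |P|=11 ≠ |A|·|B|=12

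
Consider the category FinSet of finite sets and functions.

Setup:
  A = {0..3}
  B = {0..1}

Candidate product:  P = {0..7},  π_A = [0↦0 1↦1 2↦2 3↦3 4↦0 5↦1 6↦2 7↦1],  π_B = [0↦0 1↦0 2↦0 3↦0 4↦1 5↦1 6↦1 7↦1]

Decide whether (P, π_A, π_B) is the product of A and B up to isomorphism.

|A|·|B| = 4·2 = 8;  |P| = 8
Check the pairing map k ↦ (π_A(k), π_B(k)):
  0 ↦ (0,0)
  1 ↦ (1,0)
  2 ↦ (2,0)
  3 ↦ (3,0)
  4 ↦ (0,1)
  5 ↦ (1,1)
  6 ↦ (2,1)
  7 ↦ (1,1)  ✗ repeats pair of k=5
distinct pairs in image: 7 / 8 needed
  → (1,1) hit at k=5 and k=7

Answer: NOT A VALID PRODUCT — duplicate pair at indices 5,7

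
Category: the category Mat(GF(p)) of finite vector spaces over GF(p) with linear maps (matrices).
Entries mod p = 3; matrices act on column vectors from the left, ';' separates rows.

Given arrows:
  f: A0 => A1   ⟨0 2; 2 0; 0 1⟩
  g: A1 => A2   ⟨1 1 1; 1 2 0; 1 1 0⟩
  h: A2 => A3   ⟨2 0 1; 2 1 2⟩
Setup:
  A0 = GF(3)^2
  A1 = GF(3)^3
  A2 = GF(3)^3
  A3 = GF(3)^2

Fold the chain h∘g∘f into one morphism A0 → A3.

  e0=[1,0] f=>[0,2,0] g=>[2,1,2] h=>[0,0]
  e1=[0,1] f=>[2,0,1] g=>[0,2,2] h=>[2,0]
composite: ⟨0 2; 0 0⟩

Answer: ⟨0 2; 0 0⟩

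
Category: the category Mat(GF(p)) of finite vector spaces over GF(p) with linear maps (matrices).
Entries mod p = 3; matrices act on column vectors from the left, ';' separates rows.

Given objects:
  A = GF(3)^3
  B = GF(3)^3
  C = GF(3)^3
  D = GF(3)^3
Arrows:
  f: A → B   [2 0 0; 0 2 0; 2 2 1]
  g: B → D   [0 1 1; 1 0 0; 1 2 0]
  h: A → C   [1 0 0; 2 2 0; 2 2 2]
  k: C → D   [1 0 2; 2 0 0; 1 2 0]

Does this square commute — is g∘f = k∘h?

1) trace f;g:
  e0=(1,0,0) f→(2,0,2) g→(2,2,2)
  e1=(0,1,0) f→(0,2,2) g→(1,0,1)
  e2=(0,0,1) f→(0,0,1) g→(1,0,0)
  result₁ = [2 1 1; 2 0 0; 2 1 0]
2) trace h;k:
  e0=(1,0,0) h→(1,2,2) k→(2,2,2)
  e1=(0,1,0) h→(0,2,2) k→(1,0,1)
  e2=(0,0,1) h→(0,0,2) k→(1,0,0)
  result₂ = [2 1 1; 2 0 0; 2 1 0]
Equal? same morphism ✓

Answer: COMMUTES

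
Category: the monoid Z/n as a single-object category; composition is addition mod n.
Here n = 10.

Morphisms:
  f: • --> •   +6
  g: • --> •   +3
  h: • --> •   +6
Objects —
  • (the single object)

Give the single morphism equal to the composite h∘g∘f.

Answer: +5

Trace:
  0 +6≡6 +3≡9 +6≡5  (mod 10)
composite: +5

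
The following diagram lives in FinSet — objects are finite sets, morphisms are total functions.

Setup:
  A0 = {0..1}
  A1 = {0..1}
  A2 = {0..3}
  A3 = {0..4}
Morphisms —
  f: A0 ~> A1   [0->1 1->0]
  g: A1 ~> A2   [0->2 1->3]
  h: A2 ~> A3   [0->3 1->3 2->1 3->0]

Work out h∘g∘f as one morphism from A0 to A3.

  0 f~>1 g~>3 h~>0
  1 f~>0 g~>2 h~>1
⟦path⟧: [0->0 1->1]

Answer: [0->0 1->1]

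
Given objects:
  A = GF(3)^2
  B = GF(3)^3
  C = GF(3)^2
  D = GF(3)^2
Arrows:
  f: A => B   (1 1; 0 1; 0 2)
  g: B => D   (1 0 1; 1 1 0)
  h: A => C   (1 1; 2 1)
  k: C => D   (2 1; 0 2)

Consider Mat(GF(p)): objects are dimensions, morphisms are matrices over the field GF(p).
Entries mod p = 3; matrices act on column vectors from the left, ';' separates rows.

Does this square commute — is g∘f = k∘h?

Answer: COMMUTES

Derivation:
Path 1 = f;g:
  e0=[1,0] f=>[1,0,0] g=>[1,1]
  e1=[0,1] f=>[1,1,2] g=>[0,2]
  composite₁ = (1 0; 1 2)
Path 2 = h;k:
  e0=[1,0] h=>[1,2] k=>[1,1]
  e1=[0,1] h=>[1,1] k=>[0,2]
  composite₂ = (1 0; 1 2)
Equal? equal; square commutes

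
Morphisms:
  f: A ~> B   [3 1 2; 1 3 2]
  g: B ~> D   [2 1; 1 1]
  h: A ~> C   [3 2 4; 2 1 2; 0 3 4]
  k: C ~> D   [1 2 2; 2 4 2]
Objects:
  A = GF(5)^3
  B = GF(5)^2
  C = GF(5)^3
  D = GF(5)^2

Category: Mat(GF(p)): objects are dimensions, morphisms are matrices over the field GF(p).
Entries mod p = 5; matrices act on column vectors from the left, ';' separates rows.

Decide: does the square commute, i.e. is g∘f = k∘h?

Answer: COMMUTES

Derivation:
Path 1 = f;g:
  e0=[1,0,0] f~>[3,1] g~>[2,4]
  e1=[0,1,0] f~>[1,3] g~>[0,4]
  e2=[0,0,1] f~>[2,2] g~>[1,4]
  composite₁ = [2 0 1; 4 4 4]
Path 2 = h;k:
  e0=[1,0,0] h~>[3,2,0] k~>[2,4]
  e1=[0,1,0] h~>[2,1,3] k~>[0,4]
  e2=[0,0,1] h~>[4,2,4] k~>[1,4]
  composite₂ = [2 0 1; 4 4 4]
Equal? equal; square commutes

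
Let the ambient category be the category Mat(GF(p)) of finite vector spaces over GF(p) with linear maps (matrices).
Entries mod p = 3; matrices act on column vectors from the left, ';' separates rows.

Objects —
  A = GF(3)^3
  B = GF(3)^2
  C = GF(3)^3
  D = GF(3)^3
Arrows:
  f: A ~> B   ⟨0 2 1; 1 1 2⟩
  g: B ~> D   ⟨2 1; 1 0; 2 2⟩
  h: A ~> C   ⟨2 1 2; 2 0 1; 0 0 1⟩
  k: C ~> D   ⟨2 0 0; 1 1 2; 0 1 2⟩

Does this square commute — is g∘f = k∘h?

Path 1 = f;g:
  e0=(1,0,0) f~>(0,1) g~>(1,0,2)
  e1=(0,1,0) f~>(2,1) g~>(2,2,0)
  e2=(0,0,1) f~>(1,2) g~>(1,1,0)
  result₁ = ⟨1 2 1; 0 2 1; 2 0 0⟩
Path 2 = h;k:
  e0=(1,0,0) h~>(2,2,0) k~>(1,1,2)
  e1=(0,1,0) h~>(1,0,0) k~>(2,1,0)
  e2=(0,0,1) h~>(2,1,1) k~>(1,2,0)
  result₂ = ⟨1 2 1; 1 1 2; 2 0 0⟩
Equal? distinct morphisms ✗

Answer: DOES NOT COMMUTE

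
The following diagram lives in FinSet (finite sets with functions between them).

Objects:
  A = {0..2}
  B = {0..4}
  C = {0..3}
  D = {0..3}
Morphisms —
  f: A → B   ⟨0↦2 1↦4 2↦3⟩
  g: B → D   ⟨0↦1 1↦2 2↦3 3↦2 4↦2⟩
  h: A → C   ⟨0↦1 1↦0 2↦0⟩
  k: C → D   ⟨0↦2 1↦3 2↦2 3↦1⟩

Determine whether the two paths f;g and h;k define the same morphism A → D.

Answer: COMMUTES

Derivation:
1) trace f;g:
  0 f→2 g→3
  1 f→4 g→2
  2 f→3 g→2
  ⟦path⟧₁ = ⟨0↦3 1↦2 2↦2⟩
2) trace h;k:
  0 h→1 k→3
  1 h→0 k→2
  2 h→0 k→2
  ⟦path⟧₂ = ⟨0↦3 1↦2 2↦2⟩
Equal? equal; square commutes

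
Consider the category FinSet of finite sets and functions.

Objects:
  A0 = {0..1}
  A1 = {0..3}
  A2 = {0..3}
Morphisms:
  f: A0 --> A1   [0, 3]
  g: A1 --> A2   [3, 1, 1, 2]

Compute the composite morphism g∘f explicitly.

Answer: [3, 2]

Trace:
  0 f-->0 g-->3
  1 f-->3 g-->2
result: [3, 2]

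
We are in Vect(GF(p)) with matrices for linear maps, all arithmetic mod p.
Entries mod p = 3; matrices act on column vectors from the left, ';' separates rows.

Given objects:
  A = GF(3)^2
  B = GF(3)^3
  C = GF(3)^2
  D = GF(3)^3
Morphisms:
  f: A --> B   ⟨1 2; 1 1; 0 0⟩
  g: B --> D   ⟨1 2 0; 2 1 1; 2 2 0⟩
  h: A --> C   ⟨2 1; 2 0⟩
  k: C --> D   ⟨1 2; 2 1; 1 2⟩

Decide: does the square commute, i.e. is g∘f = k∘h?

Path 1 = f;g:
  e0=(1,0) f-->(1,1,0) g-->(0,0,1)
  e1=(0,1) f-->(2,1,0) g-->(1,2,0)
  composite₁ = ⟨0 1; 0 2; 1 0⟩
Path 2 = h;k:
  e0=(1,0) h-->(2,2) k-->(0,0,0)
  e1=(0,1) h-->(1,0) k-->(1,2,1)
  composite₂ = ⟨0 1; 0 2; 0 1⟩
Equal? distinct morphisms ✗

Answer: DOES NOT COMMUTE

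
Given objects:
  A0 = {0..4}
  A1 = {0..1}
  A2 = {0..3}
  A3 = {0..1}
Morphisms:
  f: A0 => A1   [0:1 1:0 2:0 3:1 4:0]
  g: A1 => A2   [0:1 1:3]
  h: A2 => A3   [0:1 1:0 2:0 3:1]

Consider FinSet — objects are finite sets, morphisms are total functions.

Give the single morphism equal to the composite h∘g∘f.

  0 f=>1 g=>3 h=>1
  1 f=>0 g=>1 h=>0
  2 f=>0 g=>1 h=>0
  3 f=>1 g=>3 h=>1
  4 f=>0 g=>1 h=>0
composite: [0:1 1:0 2:0 3:1 4:0]

Answer: [0:1 1:0 2:0 3:1 4:0]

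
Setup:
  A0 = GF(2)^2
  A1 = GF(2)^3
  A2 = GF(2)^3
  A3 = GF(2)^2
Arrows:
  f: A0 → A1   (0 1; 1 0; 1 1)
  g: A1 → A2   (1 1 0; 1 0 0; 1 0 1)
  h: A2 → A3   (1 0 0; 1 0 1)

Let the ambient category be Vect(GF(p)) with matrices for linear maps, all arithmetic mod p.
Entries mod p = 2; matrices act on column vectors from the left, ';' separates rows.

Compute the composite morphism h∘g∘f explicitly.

  e0=(1,0) f→(0,1,1) g→(1,0,1) h→(1,0)
  e1=(0,1) f→(1,0,1) g→(1,1,0) h→(1,1)
composite: (1 1; 0 1)

Answer: (1 1; 0 1)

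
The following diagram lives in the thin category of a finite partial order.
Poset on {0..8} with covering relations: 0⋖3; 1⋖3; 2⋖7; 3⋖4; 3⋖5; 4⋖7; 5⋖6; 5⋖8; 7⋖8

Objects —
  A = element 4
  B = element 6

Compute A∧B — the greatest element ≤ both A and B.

Answer: A∧B = 3

Work:
Lower bounds of A=4 and B=6: {0,1,3}
  0 <= 3
  1 <= 3
  3 <= 3
glb = 3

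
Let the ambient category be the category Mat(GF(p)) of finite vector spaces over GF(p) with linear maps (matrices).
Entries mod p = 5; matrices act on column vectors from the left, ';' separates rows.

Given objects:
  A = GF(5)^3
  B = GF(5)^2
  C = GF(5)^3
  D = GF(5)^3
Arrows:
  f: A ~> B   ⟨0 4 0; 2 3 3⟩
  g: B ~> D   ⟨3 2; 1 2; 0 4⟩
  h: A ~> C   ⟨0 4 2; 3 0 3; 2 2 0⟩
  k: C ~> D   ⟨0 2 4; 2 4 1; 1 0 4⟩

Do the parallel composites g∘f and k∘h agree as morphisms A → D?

Path 1 = f;g:
  e0=⟨1,0,0⟩ f~>⟨0,2⟩ g~>⟨4,4,3⟩
  e1=⟨0,1,0⟩ f~>⟨4,3⟩ g~>⟨3,0,2⟩
  e2=⟨0,0,1⟩ f~>⟨0,3⟩ g~>⟨1,1,2⟩
  result₁ = ⟨4 3 1; 4 0 1; 3 2 2⟩
Path 2 = h;k:
  e0=⟨1,0,0⟩ h~>⟨0,3,2⟩ k~>⟨4,4,3⟩
  e1=⟨0,1,0⟩ h~>⟨4,0,2⟩ k~>⟨3,0,2⟩
  e2=⟨0,0,1⟩ h~>⟨2,3,0⟩ k~>⟨1,1,2⟩
  result₂ = ⟨4 3 1; 4 0 1; 3 2 2⟩
Equal? YES — commutes

Answer: COMMUTES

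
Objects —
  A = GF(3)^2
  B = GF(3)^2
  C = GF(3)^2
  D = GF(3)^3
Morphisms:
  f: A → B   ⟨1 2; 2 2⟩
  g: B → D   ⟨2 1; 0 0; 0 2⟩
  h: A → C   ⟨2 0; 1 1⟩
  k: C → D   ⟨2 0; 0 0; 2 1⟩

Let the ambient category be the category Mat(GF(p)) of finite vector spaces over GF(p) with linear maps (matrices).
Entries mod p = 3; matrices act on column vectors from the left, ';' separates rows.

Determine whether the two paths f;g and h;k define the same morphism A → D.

Path 1 = f;g:
  e0=[1,0] f→[1,2] g→[1,0,1]
  e1=[0,1] f→[2,2] g→[0,0,1]
  ⟦path⟧₁ = ⟨1 0; 0 0; 1 1⟩
Path 2 = h;k:
  e0=[1,0] h→[2,1] k→[1,0,2]
  e1=[0,1] h→[0,1] k→[0,0,1]
  ⟦path⟧₂ = ⟨1 0; 0 0; 2 1⟩
Equal? distinct morphisms ✗

Answer: DOES NOT COMMUTE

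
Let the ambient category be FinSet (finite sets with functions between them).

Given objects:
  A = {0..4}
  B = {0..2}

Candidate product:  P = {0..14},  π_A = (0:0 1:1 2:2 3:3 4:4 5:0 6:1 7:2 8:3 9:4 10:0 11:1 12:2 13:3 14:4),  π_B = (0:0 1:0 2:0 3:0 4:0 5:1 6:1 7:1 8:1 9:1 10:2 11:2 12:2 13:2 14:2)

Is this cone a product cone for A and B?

|A|·|B| = 5·3 = 15;  |P| = 15
Check the pairing map k ↦ (π_A(k), π_B(k)):
  0 : (0,0)
  1 : (1,0)
  2 : (2,0)
  3 : (3,0)
  4 : (4,0)
  5 : (0,1)
  6 : (1,1)
  7 : (2,1)
  8 : (3,1)
  9 : (4,1)
  10 : (0,2)
  11 : (1,2)
  12 : (2,2)
  13 : (3,2)
  14 : (4,2)
distinct pairs in image: 15 / 15 needed
  → bijection onto A×B; projections well-typed.

Answer: VALID PRODUCT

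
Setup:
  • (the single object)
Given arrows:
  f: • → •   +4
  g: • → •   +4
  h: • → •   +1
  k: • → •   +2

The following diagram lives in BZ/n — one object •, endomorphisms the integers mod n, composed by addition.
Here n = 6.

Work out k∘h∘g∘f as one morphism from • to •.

  0 +4≡4 +4≡2 +1≡3 +2≡5  (mod 6)
result: +5

Answer: +5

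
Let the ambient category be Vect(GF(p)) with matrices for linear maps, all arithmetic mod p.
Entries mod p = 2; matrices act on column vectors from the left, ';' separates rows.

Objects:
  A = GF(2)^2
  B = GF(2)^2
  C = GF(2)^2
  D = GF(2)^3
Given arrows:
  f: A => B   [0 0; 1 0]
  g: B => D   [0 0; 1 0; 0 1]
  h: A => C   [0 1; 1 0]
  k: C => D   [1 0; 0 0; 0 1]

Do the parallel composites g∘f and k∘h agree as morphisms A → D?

Path 1 = f;g:
  e0=(1,0) f=>(0,1) g=>(0,0,1)
  e1=(0,1) f=>(0,0) g=>(0,0,0)
  composite₁ = [0 0; 0 0; 1 0]
Path 2 = h;k:
  e0=(1,0) h=>(0,1) k=>(0,0,1)
  e1=(0,1) h=>(1,0) k=>(1,0,0)
  composite₂ = [0 1; 0 0; 1 0]
Equal? distinct morphisms ✗

Answer: DOES NOT COMMUTE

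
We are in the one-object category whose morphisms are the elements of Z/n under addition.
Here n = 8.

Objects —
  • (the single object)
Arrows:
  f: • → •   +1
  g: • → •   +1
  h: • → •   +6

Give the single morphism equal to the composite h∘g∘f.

  0 +1≡1 +1≡2 +6≡0  (mod 8)
result: +0

Answer: +0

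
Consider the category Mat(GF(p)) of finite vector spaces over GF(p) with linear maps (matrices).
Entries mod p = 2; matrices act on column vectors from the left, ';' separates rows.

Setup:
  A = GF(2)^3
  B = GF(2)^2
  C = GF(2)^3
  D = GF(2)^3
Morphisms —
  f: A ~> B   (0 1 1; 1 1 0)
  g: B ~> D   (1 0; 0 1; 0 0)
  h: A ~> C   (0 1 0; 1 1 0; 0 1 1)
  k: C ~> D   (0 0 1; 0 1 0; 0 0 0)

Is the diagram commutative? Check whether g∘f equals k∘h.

Path 1 = f;g:
  e0=⟨1,0,0⟩ f~>⟨0,1⟩ g~>⟨0,1,0⟩
  e1=⟨0,1,0⟩ f~>⟨1,1⟩ g~>⟨1,1,0⟩
  e2=⟨0,0,1⟩ f~>⟨1,0⟩ g~>⟨1,0,0⟩
  result₁ = (0 1 1; 1 1 0; 0 0 0)
Path 2 = h;k:
  e0=⟨1,0,0⟩ h~>⟨0,1,0⟩ k~>⟨0,1,0⟩
  e1=⟨0,1,0⟩ h~>⟨1,1,1⟩ k~>⟨1,1,0⟩
  e2=⟨0,0,1⟩ h~>⟨0,0,1⟩ k~>⟨1,0,0⟩
  result₂ = (0 1 1; 1 1 0; 0 0 0)
Equal? YES — commutes

Answer: COMMUTES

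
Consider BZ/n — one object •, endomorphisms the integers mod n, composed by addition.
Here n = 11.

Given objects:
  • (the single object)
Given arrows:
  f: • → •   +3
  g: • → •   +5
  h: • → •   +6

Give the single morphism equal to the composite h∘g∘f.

  0 +3≡3 +5≡8 +6≡3  (mod 11)
result: +3

Answer: +3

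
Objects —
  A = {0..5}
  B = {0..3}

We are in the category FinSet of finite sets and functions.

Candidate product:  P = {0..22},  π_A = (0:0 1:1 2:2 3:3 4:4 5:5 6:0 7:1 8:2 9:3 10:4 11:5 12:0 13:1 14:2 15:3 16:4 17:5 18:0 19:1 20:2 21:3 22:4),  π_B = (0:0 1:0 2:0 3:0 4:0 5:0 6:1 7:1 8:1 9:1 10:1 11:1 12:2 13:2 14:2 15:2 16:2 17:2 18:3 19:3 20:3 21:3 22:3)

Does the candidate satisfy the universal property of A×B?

Answer: NOT A VALID PRODUCT — |P|=23 ≠ |A|·|B|=24

Derivation:
|A|·|B| = 6·4 = 24;  |P| = 23
  → cardinalities differ; no bijection possible.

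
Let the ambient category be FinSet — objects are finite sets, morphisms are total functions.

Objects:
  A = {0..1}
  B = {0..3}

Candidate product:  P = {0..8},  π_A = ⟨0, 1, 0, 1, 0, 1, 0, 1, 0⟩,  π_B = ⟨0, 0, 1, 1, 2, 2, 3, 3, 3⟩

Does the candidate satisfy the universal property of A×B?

Answer: NOT A VALID PRODUCT — |P|=9 ≠ |A|·|B|=8

Derivation:
|A|·|B| = 2·4 = 8;  |P| = 9
  → cardinalities differ; no bijection possible.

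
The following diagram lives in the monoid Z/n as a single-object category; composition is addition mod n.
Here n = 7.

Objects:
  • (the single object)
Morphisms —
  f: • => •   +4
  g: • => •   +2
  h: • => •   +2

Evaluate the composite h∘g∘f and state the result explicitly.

Answer: +1

Derivation:
  0 +4≡4 +2≡6 +2≡1  (mod 7)
composite: +1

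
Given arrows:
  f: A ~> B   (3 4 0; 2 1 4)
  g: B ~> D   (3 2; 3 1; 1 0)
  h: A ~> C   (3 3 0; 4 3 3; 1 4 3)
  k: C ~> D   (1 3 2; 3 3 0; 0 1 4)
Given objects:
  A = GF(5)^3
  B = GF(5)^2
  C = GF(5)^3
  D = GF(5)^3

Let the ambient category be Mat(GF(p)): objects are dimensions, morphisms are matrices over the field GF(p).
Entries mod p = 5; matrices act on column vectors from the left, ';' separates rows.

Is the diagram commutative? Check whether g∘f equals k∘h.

Answer: DOES NOT COMMUTE

Work:
Along f;g (path 1):
  e0=(1,0,0) f~>(3,2) g~>(3,1,3)
  e1=(0,1,0) f~>(4,1) g~>(4,3,4)
  e2=(0,0,1) f~>(0,4) g~>(3,4,0)
  ⟦path⟧₁ = (3 4 3; 1 3 4; 3 4 0)
Along h;k (path 2):
  e0=(1,0,0) h~>(3,4,1) k~>(2,1,3)
  e1=(0,1,0) h~>(3,3,4) k~>(0,3,4)
  e2=(0,0,1) h~>(0,3,3) k~>(0,4,0)
  ⟦path⟧₂ = (2 0 0; 1 3 4; 3 4 0)
Equal? distinct morphisms ✗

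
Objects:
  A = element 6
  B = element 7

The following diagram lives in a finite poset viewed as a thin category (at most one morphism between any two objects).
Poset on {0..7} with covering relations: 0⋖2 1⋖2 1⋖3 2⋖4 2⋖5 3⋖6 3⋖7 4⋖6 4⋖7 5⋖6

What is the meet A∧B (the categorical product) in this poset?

Lower bounds of A=6 and B=7: {0,1,2,3,4}
  maximal lower bounds 3 and 4 are incomparable: neither 3⊑4 nor 4⊑3
→ no greatest lower bound exists

Answer: NO MEET EXISTS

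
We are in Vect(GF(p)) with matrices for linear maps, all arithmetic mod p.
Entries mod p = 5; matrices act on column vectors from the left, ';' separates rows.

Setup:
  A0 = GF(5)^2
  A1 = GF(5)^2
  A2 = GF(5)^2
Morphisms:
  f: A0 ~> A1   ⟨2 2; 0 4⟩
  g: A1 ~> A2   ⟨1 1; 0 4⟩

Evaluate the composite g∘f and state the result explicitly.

Answer: ⟨2 1; 0 1⟩

Work:
  e0=[1,0] f~>[2,0] g~>[2,0]
  e1=[0,1] f~>[2,4] g~>[1,1]
composite: ⟨2 1; 0 1⟩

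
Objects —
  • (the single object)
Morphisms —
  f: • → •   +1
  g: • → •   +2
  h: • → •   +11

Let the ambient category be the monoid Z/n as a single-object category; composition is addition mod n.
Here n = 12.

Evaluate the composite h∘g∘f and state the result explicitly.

Answer: +2

Work:
  0 +1≡1 +2≡3 +11≡2  (mod 12)
composite: +2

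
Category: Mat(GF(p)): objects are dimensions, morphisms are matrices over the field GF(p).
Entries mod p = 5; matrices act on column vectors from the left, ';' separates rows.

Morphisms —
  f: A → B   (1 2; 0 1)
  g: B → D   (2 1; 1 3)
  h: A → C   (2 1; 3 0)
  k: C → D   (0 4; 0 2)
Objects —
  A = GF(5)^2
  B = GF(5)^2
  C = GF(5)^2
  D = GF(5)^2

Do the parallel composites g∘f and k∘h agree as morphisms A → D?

1) trace f;g:
  e0=(1,0) f→(1,0) g→(2,1)
  e1=(0,1) f→(2,1) g→(0,0)
  composite₁ = (2 0; 1 0)
2) trace h;k:
  e0=(1,0) h→(2,3) k→(2,1)
  e1=(0,1) h→(1,0) k→(0,0)
  composite₂ = (2 0; 1 0)
Equal? same morphism ✓

Answer: COMMUTES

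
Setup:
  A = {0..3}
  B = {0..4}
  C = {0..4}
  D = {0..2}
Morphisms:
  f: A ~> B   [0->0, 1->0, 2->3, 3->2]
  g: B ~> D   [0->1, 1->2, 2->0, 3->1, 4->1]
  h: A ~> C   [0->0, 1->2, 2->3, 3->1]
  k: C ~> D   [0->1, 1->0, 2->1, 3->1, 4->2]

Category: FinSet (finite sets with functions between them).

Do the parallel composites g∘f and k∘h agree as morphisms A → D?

Answer: COMMUTES

Trace:
Path 1 = f;g:
  0 f~>0 g~>1
  1 f~>0 g~>1
  2 f~>3 g~>1
  3 f~>2 g~>0
  ⟦path⟧₁ = [0->1, 1->1, 2->1, 3->0]
Path 2 = h;k:
  0 h~>0 k~>1
  1 h~>2 k~>1
  2 h~>3 k~>1
  3 h~>1 k~>0
  ⟦path⟧₂ = [0->1, 1->1, 2->1, 3->0]
Equal? equal; square commutes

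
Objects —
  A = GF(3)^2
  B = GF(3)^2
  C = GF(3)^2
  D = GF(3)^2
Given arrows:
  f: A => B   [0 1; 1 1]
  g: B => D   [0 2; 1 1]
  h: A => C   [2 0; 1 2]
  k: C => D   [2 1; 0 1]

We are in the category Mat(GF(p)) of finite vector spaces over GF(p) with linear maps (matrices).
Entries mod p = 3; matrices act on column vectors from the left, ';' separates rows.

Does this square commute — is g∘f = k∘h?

1) trace f;g:
  e0=(1,0) f=>(0,1) g=>(2,1)
  e1=(0,1) f=>(1,1) g=>(2,2)
  composite₁ = [2 2; 1 2]
2) trace h;k:
  e0=(1,0) h=>(2,1) k=>(2,1)
  e1=(0,1) h=>(0,2) k=>(2,2)
  composite₂ = [2 2; 1 2]
Equal? YES — commutes

Answer: COMMUTES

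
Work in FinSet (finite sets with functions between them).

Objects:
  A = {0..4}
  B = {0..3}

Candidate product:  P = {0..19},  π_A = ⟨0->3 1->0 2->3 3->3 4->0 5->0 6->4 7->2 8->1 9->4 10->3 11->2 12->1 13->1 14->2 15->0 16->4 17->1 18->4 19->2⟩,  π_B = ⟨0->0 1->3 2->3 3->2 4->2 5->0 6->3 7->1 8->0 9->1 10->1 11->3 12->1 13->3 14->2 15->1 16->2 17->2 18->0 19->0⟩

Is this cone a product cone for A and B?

Answer: VALID PRODUCT

Trace:
|A|·|B| = 5·4 = 20;  |P| = 20
Check the pairing map k ↦ (π_A(k), π_B(k)):
  0 -> (3,0)
  1 -> (0,3)
  2 -> (3,3)
  3 -> (3,2)
  4 -> (0,2)
  5 -> (0,0)
  6 -> (4,3)
  7 -> (2,1)
  8 -> (1,0)
  9 -> (4,1)
  10 -> (3,1)
  11 -> (2,3)
  12 -> (1,1)
  13 -> (1,3)
  14 -> (2,2)
  15 -> (0,1)
  16 -> (4,2)
  17 -> (1,2)
  18 -> (4,0)
  19 -> (2,0)
distinct pairs in image: 20 / 20 needed
  → bijection onto A×B; projections well-typed.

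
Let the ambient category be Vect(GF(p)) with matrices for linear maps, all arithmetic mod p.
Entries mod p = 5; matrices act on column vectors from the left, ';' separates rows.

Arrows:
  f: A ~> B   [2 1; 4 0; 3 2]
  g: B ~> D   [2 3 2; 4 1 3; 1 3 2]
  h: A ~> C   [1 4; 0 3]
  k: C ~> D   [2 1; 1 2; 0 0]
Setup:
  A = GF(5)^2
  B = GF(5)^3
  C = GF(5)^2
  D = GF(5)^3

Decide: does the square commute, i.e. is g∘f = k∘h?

1) trace f;g:
  e0=[1,0] f~>[2,4,3] g~>[2,1,0]
  e1=[0,1] f~>[1,0,2] g~>[1,0,0]
  composite₁ = [2 1; 1 0; 0 0]
2) trace h;k:
  e0=[1,0] h~>[1,0] k~>[2,1,0]
  e1=[0,1] h~>[4,3] k~>[1,0,0]
  composite₂ = [2 1; 1 0; 0 0]
Equal? YES — commutes

Answer: COMMUTES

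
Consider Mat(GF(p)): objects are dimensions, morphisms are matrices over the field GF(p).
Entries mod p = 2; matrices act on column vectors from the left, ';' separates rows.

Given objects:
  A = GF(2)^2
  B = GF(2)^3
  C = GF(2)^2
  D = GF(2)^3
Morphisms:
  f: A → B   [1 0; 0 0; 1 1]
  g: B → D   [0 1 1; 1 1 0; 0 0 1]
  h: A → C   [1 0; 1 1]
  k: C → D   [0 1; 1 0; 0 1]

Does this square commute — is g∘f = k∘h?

1) trace f;g:
  e0=[1,0] f→[1,0,1] g→[1,1,1]
  e1=[0,1] f→[0,0,1] g→[1,0,1]
  ⟦path⟧₁ = [1 1; 1 0; 1 1]
2) trace h;k:
  e0=[1,0] h→[1,1] k→[1,1,1]
  e1=[0,1] h→[0,1] k→[1,0,1]
  ⟦path⟧₂ = [1 1; 1 0; 1 1]
Equal? YES — commutes

Answer: COMMUTES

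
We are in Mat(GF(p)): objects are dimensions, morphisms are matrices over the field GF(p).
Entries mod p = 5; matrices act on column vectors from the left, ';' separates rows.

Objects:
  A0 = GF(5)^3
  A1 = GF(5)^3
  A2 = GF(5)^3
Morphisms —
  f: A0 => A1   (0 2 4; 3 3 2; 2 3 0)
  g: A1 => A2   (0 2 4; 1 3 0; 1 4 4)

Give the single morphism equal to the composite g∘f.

  e0=⟨1,0,0⟩ f=>⟨0,3,2⟩ g=>⟨4,4,0⟩
  e1=⟨0,1,0⟩ f=>⟨2,3,3⟩ g=>⟨3,1,1⟩
  e2=⟨0,0,1⟩ f=>⟨4,2,0⟩ g=>⟨4,0,2⟩
result: (4 3 4; 4 1 0; 0 1 2)

Answer: (4 3 4; 4 1 0; 0 1 2)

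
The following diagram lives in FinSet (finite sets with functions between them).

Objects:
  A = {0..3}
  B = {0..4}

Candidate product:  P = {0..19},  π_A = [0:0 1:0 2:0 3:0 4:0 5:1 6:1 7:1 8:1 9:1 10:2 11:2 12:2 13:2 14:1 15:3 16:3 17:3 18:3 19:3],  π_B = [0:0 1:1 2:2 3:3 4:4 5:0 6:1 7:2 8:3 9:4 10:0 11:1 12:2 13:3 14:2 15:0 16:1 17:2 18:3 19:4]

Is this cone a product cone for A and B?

|A|·|B| = 4·5 = 20;  |P| = 20
Check the pairing map k ↦ (π_A(k), π_B(k)):
  0 : (0,0)
  1 : (0,1)
  2 : (0,2)
  3 : (0,3)
  4 : (0,4)
  5 : (1,0)
  6 : (1,1)
  7 : (1,2)
  8 : (1,3)
  9 : (1,4)
  10 : (2,0)
  11 : (2,1)
  12 : (2,2)
  13 : (2,3)
  14 : (1,2)  ✗ repeats pair of k=7
  15 : (3,0)
  16 : (3,1)
  17 : (3,2)
  18 : (3,3)
  19 : (3,4)
distinct pairs in image: 19 / 20 needed
  → (1,2) hit at k=7 and k=14

Answer: NOT A VALID PRODUCT — duplicate pair at indices 7,14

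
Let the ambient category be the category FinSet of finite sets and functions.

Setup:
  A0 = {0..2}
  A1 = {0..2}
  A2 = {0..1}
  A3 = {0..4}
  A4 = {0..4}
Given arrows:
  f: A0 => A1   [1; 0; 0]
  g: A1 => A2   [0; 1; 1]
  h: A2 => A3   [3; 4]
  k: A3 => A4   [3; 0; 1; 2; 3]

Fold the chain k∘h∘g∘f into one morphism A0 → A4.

Answer: [3; 2; 2]

Trace:
  0 f=>1 g=>1 h=>4 k=>3
  1 f=>0 g=>0 h=>3 k=>2
  2 f=>0 g=>0 h=>3 k=>2
composite: [3; 2; 2]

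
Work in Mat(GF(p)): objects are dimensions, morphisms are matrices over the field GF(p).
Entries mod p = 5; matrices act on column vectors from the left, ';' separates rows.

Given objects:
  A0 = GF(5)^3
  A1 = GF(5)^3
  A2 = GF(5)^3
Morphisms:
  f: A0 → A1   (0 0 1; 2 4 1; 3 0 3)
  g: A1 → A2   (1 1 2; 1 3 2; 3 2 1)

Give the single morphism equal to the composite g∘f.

  e0=(1,0,0) f→(0,2,3) g→(3,2,2)
  e1=(0,1,0) f→(0,4,0) g→(4,2,3)
  e2=(0,0,1) f→(1,1,3) g→(3,0,3)
⟦path⟧: (3 4 3; 2 2 0; 2 3 3)

Answer: (3 4 3; 2 2 0; 2 3 3)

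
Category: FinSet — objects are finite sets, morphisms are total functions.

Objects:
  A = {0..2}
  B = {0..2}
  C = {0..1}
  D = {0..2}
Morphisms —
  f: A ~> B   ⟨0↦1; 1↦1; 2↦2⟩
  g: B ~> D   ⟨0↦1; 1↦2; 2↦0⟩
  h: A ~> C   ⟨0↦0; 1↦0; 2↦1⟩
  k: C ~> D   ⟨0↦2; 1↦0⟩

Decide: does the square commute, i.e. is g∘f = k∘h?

Path 1 = f;g:
  0 f~>1 g~>2
  1 f~>1 g~>2
  2 f~>2 g~>0
  result₁ = ⟨0↦2; 1↦2; 2↦0⟩
Path 2 = h;k:
  0 h~>0 k~>2
  1 h~>0 k~>2
  2 h~>1 k~>0
  result₂ = ⟨0↦2; 1↦2; 2↦0⟩
Equal? YES — commutes

Answer: COMMUTES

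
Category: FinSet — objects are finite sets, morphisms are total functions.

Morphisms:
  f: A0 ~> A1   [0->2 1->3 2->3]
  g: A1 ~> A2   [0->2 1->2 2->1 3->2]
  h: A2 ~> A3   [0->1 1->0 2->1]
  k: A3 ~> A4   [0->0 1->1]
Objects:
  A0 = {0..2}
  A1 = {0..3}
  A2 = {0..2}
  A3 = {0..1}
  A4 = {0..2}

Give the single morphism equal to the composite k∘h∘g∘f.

Answer: [0->0 1->1 2->1]

Derivation:
  0 f~>2 g~>1 h~>0 k~>0
  1 f~>3 g~>2 h~>1 k~>1
  2 f~>3 g~>2 h~>1 k~>1
⟦path⟧: [0->0 1->1 2->1]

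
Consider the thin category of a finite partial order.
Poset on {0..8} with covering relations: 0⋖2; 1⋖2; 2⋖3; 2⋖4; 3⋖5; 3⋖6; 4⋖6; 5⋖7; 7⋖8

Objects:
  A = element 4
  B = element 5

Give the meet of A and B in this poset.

Common predecessors of 4,5: {0,1,2}
  0 <= 2
  1 <= 2
  2 <= 2
glb = 2

Answer: A∧B = 2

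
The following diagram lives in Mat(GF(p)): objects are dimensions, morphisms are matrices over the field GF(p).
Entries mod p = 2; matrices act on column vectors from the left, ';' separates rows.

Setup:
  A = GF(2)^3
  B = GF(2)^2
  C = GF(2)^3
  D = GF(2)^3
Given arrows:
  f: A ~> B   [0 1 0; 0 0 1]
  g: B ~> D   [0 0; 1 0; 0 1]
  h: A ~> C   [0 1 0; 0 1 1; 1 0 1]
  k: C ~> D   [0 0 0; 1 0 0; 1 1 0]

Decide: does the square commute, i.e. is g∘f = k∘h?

Path 1 = f;g:
  e0=⟨1,0,0⟩ f~>⟨0,0⟩ g~>⟨0,0,0⟩
  e1=⟨0,1,0⟩ f~>⟨1,0⟩ g~>⟨0,1,0⟩
  e2=⟨0,0,1⟩ f~>⟨0,1⟩ g~>⟨0,0,1⟩
  result₁ = [0 0 0; 0 1 0; 0 0 1]
Path 2 = h;k:
  e0=⟨1,0,0⟩ h~>⟨0,0,1⟩ k~>⟨0,0,0⟩
  e1=⟨0,1,0⟩ h~>⟨1,1,0⟩ k~>⟨0,1,0⟩
  e2=⟨0,0,1⟩ h~>⟨0,1,1⟩ k~>⟨0,0,1⟩
  result₂ = [0 0 0; 0 1 0; 0 0 1]
Equal? YES — commutes

Answer: COMMUTES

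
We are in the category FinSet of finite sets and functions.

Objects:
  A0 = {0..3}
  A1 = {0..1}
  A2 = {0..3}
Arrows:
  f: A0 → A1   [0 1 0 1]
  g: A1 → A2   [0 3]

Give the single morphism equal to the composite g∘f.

  0 f→0 g→0
  1 f→1 g→3
  2 f→0 g→0
  3 f→1 g→3
composite: [0 3 0 3]

Answer: [0 3 0 3]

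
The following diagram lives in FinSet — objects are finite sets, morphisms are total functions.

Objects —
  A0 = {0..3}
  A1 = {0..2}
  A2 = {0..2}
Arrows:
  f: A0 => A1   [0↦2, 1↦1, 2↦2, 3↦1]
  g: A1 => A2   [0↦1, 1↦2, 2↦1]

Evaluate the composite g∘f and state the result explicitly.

Answer: [0↦1, 1↦2, 2↦1, 3↦2]

Trace:
  0 f=>2 g=>1
  1 f=>1 g=>2
  2 f=>2 g=>1
  3 f=>1 g=>2
result: [0↦1, 1↦2, 2↦1, 3↦2]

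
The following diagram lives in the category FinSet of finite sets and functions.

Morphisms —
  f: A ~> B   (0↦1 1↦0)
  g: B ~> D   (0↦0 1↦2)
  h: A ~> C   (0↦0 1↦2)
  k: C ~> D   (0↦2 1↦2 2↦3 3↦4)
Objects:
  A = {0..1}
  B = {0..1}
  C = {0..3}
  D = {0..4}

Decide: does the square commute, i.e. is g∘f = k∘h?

Along f;g (path 1):
  0 f~>1 g~>2
  1 f~>0 g~>0
  composite₁ = (0↦2 1↦0)
Along h;k (path 2):
  0 h~>0 k~>2
  1 h~>2 k~>3
  composite₂ = (0↦2 1↦3)
Equal? differ; not commutative

Answer: DOES NOT COMMUTE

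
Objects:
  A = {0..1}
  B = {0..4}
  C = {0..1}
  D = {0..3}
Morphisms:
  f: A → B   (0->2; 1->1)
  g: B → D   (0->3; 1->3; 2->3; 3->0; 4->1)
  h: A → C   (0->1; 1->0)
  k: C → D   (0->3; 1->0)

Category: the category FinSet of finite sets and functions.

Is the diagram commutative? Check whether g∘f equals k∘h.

Path 1 = f;g:
  0 f→2 g→3
  1 f→1 g→3
  composite₁ = (0->3; 1->3)
Path 2 = h;k:
  0 h→1 k→0
  1 h→0 k→3
  composite₂ = (0->0; 1->3)
Equal? differ; not commutative

Answer: DOES NOT COMMUTE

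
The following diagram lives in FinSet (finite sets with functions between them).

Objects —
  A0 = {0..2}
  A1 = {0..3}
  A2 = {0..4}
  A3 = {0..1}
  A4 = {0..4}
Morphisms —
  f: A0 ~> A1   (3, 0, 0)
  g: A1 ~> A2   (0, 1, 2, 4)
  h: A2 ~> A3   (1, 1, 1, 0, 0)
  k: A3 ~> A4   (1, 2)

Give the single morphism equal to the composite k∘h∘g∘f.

Answer: (1, 2, 2)

Trace:
  0 f~>3 g~>4 h~>0 k~>1
  1 f~>0 g~>0 h~>1 k~>2
  2 f~>0 g~>0 h~>1 k~>2
result: (1, 2, 2)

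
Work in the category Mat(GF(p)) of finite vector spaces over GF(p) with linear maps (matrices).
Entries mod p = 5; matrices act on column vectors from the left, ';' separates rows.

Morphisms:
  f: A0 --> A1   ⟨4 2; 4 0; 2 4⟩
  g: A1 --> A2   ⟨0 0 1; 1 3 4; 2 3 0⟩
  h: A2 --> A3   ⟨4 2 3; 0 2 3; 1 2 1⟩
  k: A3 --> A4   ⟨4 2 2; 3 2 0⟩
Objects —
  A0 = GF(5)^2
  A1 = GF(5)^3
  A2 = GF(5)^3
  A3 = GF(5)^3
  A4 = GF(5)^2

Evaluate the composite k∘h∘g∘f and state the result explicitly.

  e0=[1,0] f-->[4,4,2] g-->[2,4,0] h-->[1,3,0] k-->[0,4]
  e1=[0,1] f-->[2,0,4] g-->[4,3,4] h-->[4,3,4] k-->[0,3]
result: ⟨0 0; 4 3⟩

Answer: ⟨0 0; 4 3⟩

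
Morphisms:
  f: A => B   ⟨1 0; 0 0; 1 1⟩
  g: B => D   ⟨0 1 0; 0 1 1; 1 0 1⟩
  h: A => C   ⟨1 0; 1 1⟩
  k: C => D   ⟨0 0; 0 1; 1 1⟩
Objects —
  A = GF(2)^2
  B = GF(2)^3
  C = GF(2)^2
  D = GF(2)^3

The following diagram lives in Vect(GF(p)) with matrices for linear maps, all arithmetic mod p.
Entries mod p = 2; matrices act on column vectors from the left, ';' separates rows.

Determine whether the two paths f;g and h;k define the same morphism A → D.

Answer: COMMUTES

Trace:
1) trace f;g:
  e0=⟨1,0⟩ f=>⟨1,0,1⟩ g=>⟨0,1,0⟩
  e1=⟨0,1⟩ f=>⟨0,0,1⟩ g=>⟨0,1,1⟩
  composite₁ = ⟨0 0; 1 1; 0 1⟩
2) trace h;k:
  e0=⟨1,0⟩ h=>⟨1,1⟩ k=>⟨0,1,0⟩
  e1=⟨0,1⟩ h=>⟨0,1⟩ k=>⟨0,1,1⟩
  composite₂ = ⟨0 0; 1 1; 0 1⟩
Equal? equal; square commutes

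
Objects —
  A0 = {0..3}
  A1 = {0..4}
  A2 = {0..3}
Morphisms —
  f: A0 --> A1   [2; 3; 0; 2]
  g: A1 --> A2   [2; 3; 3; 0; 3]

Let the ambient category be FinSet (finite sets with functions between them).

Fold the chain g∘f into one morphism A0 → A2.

  0 f-->2 g-->3
  1 f-->3 g-->0
  2 f-->0 g-->2
  3 f-->2 g-->3
composite: [3; 0; 2; 3]

Answer: [3; 0; 2; 3]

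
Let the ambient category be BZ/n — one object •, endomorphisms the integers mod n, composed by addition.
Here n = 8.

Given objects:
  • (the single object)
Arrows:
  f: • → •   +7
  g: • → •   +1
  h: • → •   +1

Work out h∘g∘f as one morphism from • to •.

Answer: +1

Trace:
  0 +7≡7 +1≡0 +1≡1  (mod 8)
result: +1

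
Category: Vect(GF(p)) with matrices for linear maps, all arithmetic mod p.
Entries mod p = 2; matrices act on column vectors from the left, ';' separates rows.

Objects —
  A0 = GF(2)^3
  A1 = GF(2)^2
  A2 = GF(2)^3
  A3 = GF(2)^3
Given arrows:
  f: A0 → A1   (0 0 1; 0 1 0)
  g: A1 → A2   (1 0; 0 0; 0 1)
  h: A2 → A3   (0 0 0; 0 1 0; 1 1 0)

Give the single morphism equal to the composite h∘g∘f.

  e0=[1,0,0] f→[0,0] g→[0,0,0] h→[0,0,0]
  e1=[0,1,0] f→[0,1] g→[0,0,1] h→[0,0,0]
  e2=[0,0,1] f→[1,0] g→[1,0,0] h→[0,0,1]
composite: (0 0 0; 0 0 0; 0 0 1)

Answer: (0 0 0; 0 0 0; 0 0 1)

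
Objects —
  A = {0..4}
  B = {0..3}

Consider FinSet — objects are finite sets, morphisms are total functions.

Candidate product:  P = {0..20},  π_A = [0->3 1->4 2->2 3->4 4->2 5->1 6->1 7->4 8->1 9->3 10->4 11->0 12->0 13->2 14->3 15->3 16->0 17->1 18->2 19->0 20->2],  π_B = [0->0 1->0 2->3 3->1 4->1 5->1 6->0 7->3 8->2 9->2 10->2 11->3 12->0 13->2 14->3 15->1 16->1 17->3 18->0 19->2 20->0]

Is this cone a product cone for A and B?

Answer: NOT A VALID PRODUCT — |P|=21 ≠ |A|·|B|=20

Derivation:
|A|·|B| = 5·4 = 20;  |P| = 21
  → cardinalities differ; no bijection possible.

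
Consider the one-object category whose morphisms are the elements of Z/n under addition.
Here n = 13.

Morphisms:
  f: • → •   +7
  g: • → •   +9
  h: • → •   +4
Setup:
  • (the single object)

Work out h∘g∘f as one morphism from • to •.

  0 +7≡7 +9≡3 +4≡7  (mod 13)
result: +7

Answer: +7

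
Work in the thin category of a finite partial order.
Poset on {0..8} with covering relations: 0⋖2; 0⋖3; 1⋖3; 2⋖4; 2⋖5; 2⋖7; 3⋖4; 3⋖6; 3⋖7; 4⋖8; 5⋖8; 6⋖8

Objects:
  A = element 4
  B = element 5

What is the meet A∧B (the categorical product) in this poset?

Answer: A∧B = 2

Work:
Lower bounds of A=4 and B=5: {0,2}
  0 <= 2
  2 <= 2
glb = 2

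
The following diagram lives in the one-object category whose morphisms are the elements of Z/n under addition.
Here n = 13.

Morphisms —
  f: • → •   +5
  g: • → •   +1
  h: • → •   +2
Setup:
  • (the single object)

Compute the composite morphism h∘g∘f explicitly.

  0 +5≡5 +1≡6 +2≡8  (mod 13)
composite: +8

Answer: +8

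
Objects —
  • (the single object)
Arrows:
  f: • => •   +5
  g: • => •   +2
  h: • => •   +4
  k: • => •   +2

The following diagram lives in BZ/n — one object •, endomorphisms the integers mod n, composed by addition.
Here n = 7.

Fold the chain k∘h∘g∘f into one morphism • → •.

  0 +5≡5 +2≡0 +4≡4 +2≡6  (mod 7)
⟦path⟧: +6

Answer: +6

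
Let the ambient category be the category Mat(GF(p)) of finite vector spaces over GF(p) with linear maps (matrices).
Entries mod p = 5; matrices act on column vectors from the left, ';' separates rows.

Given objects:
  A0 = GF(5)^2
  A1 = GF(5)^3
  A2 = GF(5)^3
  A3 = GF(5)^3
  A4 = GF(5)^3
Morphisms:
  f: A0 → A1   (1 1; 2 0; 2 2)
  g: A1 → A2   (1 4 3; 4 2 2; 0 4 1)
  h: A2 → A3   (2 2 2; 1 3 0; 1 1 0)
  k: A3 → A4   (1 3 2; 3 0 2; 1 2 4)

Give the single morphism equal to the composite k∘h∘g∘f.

Answer: (1 2; 1 2; 4 1)

Work:
  e0=(1,0) f→(1,2,2) g→(0,2,0) h→(4,1,2) k→(1,1,4)
  e1=(0,1) f→(1,0,2) g→(2,3,2) h→(4,1,0) k→(2,2,1)
result: (1 2; 1 2; 4 1)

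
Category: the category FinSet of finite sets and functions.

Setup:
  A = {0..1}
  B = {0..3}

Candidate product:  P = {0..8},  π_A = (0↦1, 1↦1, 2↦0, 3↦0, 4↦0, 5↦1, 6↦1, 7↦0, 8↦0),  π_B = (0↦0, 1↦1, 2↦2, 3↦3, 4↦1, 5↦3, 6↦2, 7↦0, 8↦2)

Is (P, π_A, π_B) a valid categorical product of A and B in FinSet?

|A|·|B| = 2·4 = 8;  |P| = 9
  → cardinalities differ; no bijection possible.

Answer: NOT A VALID PRODUCT — |P|=9 ≠ |A|·|B|=8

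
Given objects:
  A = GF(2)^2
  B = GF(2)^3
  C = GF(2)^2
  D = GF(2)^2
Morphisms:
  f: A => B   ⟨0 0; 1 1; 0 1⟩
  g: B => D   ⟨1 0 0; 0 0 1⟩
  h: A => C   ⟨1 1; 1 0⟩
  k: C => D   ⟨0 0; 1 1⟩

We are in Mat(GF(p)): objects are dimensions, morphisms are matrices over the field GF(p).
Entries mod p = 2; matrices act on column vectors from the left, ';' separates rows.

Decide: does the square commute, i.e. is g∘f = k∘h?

Answer: COMMUTES

Derivation:
Along f;g (path 1):
  e0=(1,0) f=>(0,1,0) g=>(0,0)
  e1=(0,1) f=>(0,1,1) g=>(0,1)
  result₁ = ⟨0 0; 0 1⟩
Along h;k (path 2):
  e0=(1,0) h=>(1,1) k=>(0,0)
  e1=(0,1) h=>(1,0) k=>(0,1)
  result₂ = ⟨0 0; 0 1⟩
Equal? equal; square commutes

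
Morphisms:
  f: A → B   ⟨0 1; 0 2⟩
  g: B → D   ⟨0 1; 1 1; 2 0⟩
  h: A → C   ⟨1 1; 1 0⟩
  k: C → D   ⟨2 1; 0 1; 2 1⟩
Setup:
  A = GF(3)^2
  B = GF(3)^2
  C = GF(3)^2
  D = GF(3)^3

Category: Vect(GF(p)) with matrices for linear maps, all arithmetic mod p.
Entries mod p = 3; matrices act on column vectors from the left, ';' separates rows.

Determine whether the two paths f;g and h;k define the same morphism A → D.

Along f;g (path 1):
  e0=(1,0) f→(0,0) g→(0,0,0)
  e1=(0,1) f→(1,2) g→(2,0,2)
  ⟦path⟧₁ = ⟨0 2; 0 0; 0 2⟩
Along h;k (path 2):
  e0=(1,0) h→(1,1) k→(0,1,0)
  e1=(0,1) h→(1,0) k→(2,0,2)
  ⟦path⟧₂ = ⟨0 2; 1 0; 0 2⟩
Equal? distinct morphisms ✗

Answer: DOES NOT COMMUTE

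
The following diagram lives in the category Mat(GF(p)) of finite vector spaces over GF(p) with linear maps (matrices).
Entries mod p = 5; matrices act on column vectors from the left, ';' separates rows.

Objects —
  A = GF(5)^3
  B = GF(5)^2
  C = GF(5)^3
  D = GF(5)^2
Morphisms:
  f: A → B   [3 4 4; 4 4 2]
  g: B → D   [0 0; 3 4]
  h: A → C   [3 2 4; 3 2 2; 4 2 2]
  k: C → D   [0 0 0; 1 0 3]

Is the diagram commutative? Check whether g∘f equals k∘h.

1) trace f;g:
  e0=(1,0,0) f→(3,4) g→(0,0)
  e1=(0,1,0) f→(4,4) g→(0,3)
  e2=(0,0,1) f→(4,2) g→(0,0)
  ⟦path⟧₁ = [0 0 0; 0 3 0]
2) trace h;k:
  e0=(1,0,0) h→(3,3,4) k→(0,0)
  e1=(0,1,0) h→(2,2,2) k→(0,3)
  e2=(0,0,1) h→(4,2,2) k→(0,0)
  ⟦path⟧₂ = [0 0 0; 0 3 0]
Equal? equal; square commutes

Answer: COMMUTES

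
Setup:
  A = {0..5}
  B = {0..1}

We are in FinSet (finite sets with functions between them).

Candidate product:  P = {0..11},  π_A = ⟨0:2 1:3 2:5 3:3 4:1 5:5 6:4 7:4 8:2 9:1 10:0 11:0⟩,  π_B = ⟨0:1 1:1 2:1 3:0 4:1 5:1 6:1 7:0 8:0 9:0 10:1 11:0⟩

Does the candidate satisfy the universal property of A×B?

|A|·|B| = 6·2 = 12;  |P| = 12
Check the pairing map k ↦ (π_A(k), π_B(k)):
  0 : (2,1)
  1 : (3,1)
  2 : (5,1)
  3 : (3,0)
  4 : (1,1)
  5 : (5,1)  ✗ repeats pair of k=2
  6 : (4,1)
  7 : (4,0)
  8 : (2,0)
  9 : (1,0)
  10 : (0,1)
  11 : (0,0)
distinct pairs in image: 11 / 12 needed
  → (5,1) hit at k=2 and k=5

Answer: NOT A VALID PRODUCT — duplicate pair at indices 2,5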